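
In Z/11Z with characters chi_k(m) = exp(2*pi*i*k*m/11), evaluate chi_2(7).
chi_2(7) = zeta_11^14 = exp(6*I*pi/11)

Why: chi_2(7) = zeta_11^(2*7) = zeta_11^14. Since zeta_11^11 = 1, this equals zeta_11^3 = exp(2*pi*i*3/11) = exp(6*I*pi/11).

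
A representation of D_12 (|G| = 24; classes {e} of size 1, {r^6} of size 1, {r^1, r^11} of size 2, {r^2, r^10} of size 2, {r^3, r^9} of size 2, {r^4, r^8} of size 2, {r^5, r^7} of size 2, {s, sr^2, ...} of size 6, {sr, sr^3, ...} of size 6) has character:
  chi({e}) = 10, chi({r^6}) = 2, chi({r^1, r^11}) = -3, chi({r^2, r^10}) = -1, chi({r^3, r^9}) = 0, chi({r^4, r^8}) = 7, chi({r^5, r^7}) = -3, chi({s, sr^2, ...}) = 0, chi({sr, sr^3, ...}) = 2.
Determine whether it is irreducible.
Not irreducible (reducible): <chi, chi> = 11 > 1.

Argument: <chi, chi> = (1/|G|) sum_C |C| * |chi(C)|^2 = (1/24)[1*|10|^2 + 1*|2|^2 + 2*|-3|^2 + 2*|-1|^2 + 2*|0|^2 + 2*|7|^2 + 2*|-3|^2 + 6*|0|^2 + 6*|2|^2]
  = (1/24)[(100) + (4) + (18) + (2) + (0) + (98) + (18) + (0) + (24)] = 264/24 = 11.
A character is irreducible iff <chi, chi> = 1, so this representation is reducible.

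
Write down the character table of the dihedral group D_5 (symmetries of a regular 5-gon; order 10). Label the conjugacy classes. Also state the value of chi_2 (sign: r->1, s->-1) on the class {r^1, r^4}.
Conjugacy classes: {e} of size 1, {r^1, r^4} of size 2, {r^2, r^3} of size 2, {s, sr, ..., sr^4} of size 5.
Character table:
  irrep \ class              {e} (size 1)  {r^1, r^4} (size 2)  {r^2, r^3} (size 2)  {s, sr, ..., sr^4} (size 5)
  chi_1 (triv)               1             1                    1                    1                          
  chi_2 (sign: r->1, s->-1)  1             1                    1                    -1                         
  chi_3 (2d, j=1)            2             -1/2 + sqrt(5)/2     -sqrt(5)/2 - 1/2     0                          
  chi_4 (2d, j=2)            2             -sqrt(5)/2 - 1/2     -1/2 + sqrt(5)/2     0                          

Spot check: chi_2 (sign: r->1, s->-1) on {r^1, r^4} = 1.

Reasoning: D_5 has order 2*5 = 10 with 4 conjugacy classes, hence 4 irreducibles. Sum of squared dims 1 + 1 + 4 + 4 = 10 = |G|. Linear characters come from the abelianisation; the 2-dimensional irreps have character r^k -> 2*cos(2*pi*j*k/5), reflections -> 0.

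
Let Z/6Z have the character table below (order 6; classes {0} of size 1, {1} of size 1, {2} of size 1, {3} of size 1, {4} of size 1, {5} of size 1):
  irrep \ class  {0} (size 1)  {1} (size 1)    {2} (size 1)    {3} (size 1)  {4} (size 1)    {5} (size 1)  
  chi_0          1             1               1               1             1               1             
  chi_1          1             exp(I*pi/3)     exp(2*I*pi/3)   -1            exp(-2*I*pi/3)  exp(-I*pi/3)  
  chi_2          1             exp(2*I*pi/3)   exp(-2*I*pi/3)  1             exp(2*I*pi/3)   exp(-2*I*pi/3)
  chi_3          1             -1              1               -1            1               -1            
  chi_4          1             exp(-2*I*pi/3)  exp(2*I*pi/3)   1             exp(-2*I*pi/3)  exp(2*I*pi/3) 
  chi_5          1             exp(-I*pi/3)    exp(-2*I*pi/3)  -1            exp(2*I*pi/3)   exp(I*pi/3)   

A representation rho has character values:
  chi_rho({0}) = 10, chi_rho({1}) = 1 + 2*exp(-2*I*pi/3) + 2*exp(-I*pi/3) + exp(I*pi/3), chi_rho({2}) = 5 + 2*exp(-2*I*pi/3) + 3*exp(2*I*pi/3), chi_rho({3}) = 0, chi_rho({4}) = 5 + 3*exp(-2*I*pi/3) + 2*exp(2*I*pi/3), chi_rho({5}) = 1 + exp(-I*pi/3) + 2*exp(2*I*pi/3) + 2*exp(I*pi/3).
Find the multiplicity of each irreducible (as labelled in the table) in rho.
Multiplicities: chi_0: 3, chi_1: 1, chi_2: 0, chi_3: 2, chi_4: 2, chi_5: 2.

Use <chi_rho, chi> = (1/|G|) sum_C |C| * chi_rho(C) * conj(chi(C)) with |G| = 6 for each irreducible chi in the table:
  <chi_rho, chi_0> = (1/6)[1*(10)*conj(1) + 1*(1 + 2*exp(-2*I*pi/3) + 2*exp(-I*pi/3) + exp(I*pi/3))*conj(1) + 1*(5 + 2*exp(-2*I*pi/3) + 3*exp(2*I*pi/3))*conj(1) + 1*(0)*conj(1) + 1*(5 + 3*exp(-2*I*pi/3) + 2*exp(2*I*pi/3))*conj(1) + 1*(1 + exp(-I*pi/3) + 2*exp(2*I*pi/3) + 2*exp(I*pi/3))*conj(1)]
      = (1/6)[(10) + (1 + 2*exp(-2*I*pi/3) + 2*exp(-I*pi/3) + exp(I*pi/3)) + (5 + 2*exp(-2*I*pi/3) + 3*exp(2*I*pi/3)) + (0) + (5 + 3*exp(-2*I*pi/3) + 2*exp(2*I*pi/3)) + (1 + exp(-I*pi/3) + 2*exp(2*I*pi/3) + 2*exp(I*pi/3))] = 18/6 = 3
  <chi_rho, chi_1> = (1/6)[1*(10)*conj(1) + 1*(1 + 2*exp(-2*I*pi/3) + 2*exp(-I*pi/3) + exp(I*pi/3))*conj(exp(I*pi/3)) + 1*(5 + 2*exp(-2*I*pi/3) + 3*exp(2*I*pi/3))*conj(exp(2*I*pi/3)) + 1*(0)*conj(-1) + 1*(5 + 3*exp(-2*I*pi/3) + 2*exp(2*I*pi/3))*conj(exp(-2*I*pi/3)) + 1*(1 + exp(-I*pi/3) + 2*exp(2*I*pi/3) + 2*exp(I*pi/3))*conj(exp(-I*pi/3))]
      = (1/6)[(10) + (-1 + 2*exp(-2*I*pi/3) + exp(-I*pi/3)) + (3 + 5*exp(-2*I*pi/3) + 2*exp(2*I*pi/3)) + (0) + (3 + 2*exp(-2*I*pi/3) + 5*exp(2*I*pi/3)) + (-1 + exp(I*pi/3) + 2*exp(2*I*pi/3))] = 6/6 = 1
  <chi_rho, chi_2> = (1/6)[1*(10)*conj(1) + 1*(1 + 2*exp(-2*I*pi/3) + 2*exp(-I*pi/3) + exp(I*pi/3))*conj(exp(2*I*pi/3)) + 1*(5 + 2*exp(-2*I*pi/3) + 3*exp(2*I*pi/3))*conj(exp(-2*I*pi/3)) + 1*(0)*conj(1) + 1*(5 + 3*exp(-2*I*pi/3) + 2*exp(2*I*pi/3))*conj(exp(2*I*pi/3)) + 1*(1 + exp(-I*pi/3) + 2*exp(2*I*pi/3) + 2*exp(I*pi/3))*conj(exp(-2*I*pi/3))]
      = (1/6)[(10) + (-3) + (2 + 3*exp(-2*I*pi/3) + 5*exp(2*I*pi/3)) + (0) + (2 + 5*exp(-2*I*pi/3) + 3*exp(2*I*pi/3)) + (-3)] = 0/6 = 0
  <chi_rho, chi_3> = (1/6)[1*(10)*conj(1) + 1*(1 + 2*exp(-2*I*pi/3) + 2*exp(-I*pi/3) + exp(I*pi/3))*conj(-1) + 1*(5 + 2*exp(-2*I*pi/3) + 3*exp(2*I*pi/3))*conj(1) + 1*(0)*conj(-1) + 1*(5 + 3*exp(-2*I*pi/3) + 2*exp(2*I*pi/3))*conj(1) + 1*(1 + exp(-I*pi/3) + 2*exp(2*I*pi/3) + 2*exp(I*pi/3))*conj(-1)]
      = (1/6)[(10) + (-1 - exp(I*pi/3) - 2*exp(-I*pi/3) - 2*exp(-2*I*pi/3)) + (5 + 2*exp(-2*I*pi/3) + 3*exp(2*I*pi/3)) + (0) + (5 + 3*exp(-2*I*pi/3) + 2*exp(2*I*pi/3)) + (-1 - 2*exp(I*pi/3) - 2*exp(2*I*pi/3) - exp(-I*pi/3))] = 12/6 = 2
  <chi_rho, chi_4> = (1/6)[1*(10)*conj(1) + 1*(1 + 2*exp(-2*I*pi/3) + 2*exp(-I*pi/3) + exp(I*pi/3))*conj(exp(-2*I*pi/3)) + 1*(5 + 2*exp(-2*I*pi/3) + 3*exp(2*I*pi/3))*conj(exp(2*I*pi/3)) + 1*(0)*conj(1) + 1*(5 + 3*exp(-2*I*pi/3) + 2*exp(2*I*pi/3))*conj(exp(-2*I*pi/3)) + 1*(1 + exp(-I*pi/3) + 2*exp(2*I*pi/3) + 2*exp(I*pi/3))*conj(exp(2*I*pi/3))]
      = (1/6)[(10) + (1 + exp(2*I*pi/3) + 2*exp(I*pi/3)) + (3 + 5*exp(-2*I*pi/3) + 2*exp(2*I*pi/3)) + (0) + (3 + 2*exp(-2*I*pi/3) + 5*exp(2*I*pi/3)) + (1 + 2*exp(-I*pi/3) + exp(-2*I*pi/3))] = 12/6 = 2
  <chi_rho, chi_5> = (1/6)[1*(10)*conj(1) + 1*(1 + 2*exp(-2*I*pi/3) + 2*exp(-I*pi/3) + exp(I*pi/3))*conj(exp(-I*pi/3)) + 1*(5 + 2*exp(-2*I*pi/3) + 3*exp(2*I*pi/3))*conj(exp(-2*I*pi/3)) + 1*(0)*conj(-1) + 1*(5 + 3*exp(-2*I*pi/3) + 2*exp(2*I*pi/3))*conj(exp(2*I*pi/3)) + 1*(1 + exp(-I*pi/3) + 2*exp(2*I*pi/3) + 2*exp(I*pi/3))*conj(exp(I*pi/3))]
      = (1/6)[(10) + (3) + (2 + 3*exp(-2*I*pi/3) + 5*exp(2*I*pi/3)) + (0) + (2 + 5*exp(-2*I*pi/3) + 3*exp(2*I*pi/3)) + (3)] = 12/6 = 2
(Exp terms are combined using exp(i*s)*conj(exp(i*t)) = exp(i*(s-t)), and sums of them are collapsed using the identity that for every m > 1 the m distinct m-th roots of unity sum to 0, e.g. 1 + exp(2*I*pi/3) + exp(-2*I*pi/3) = 0.)
Dimension check: dim(rho) = sum (mult * dim) = 3*1 + 1*1 + 0*1 + 2*1 + 2*1 + 2*1 = 10 = chi_rho(e) = 10.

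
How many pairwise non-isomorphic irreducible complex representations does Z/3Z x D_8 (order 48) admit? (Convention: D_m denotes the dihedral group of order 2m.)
21

Details: The number of irreducible complex representations of a finite group equals its number of conjugacy classes. For a direct product, #classes(G x H) = #classes(G) * #classes(H). Z/3Z has 3 classes (abelian), D_8 has 7 classes, so 3 * 7 = 21, so Z/3Z x D_8 (order 48) has exactly 21 irreducible complex representations.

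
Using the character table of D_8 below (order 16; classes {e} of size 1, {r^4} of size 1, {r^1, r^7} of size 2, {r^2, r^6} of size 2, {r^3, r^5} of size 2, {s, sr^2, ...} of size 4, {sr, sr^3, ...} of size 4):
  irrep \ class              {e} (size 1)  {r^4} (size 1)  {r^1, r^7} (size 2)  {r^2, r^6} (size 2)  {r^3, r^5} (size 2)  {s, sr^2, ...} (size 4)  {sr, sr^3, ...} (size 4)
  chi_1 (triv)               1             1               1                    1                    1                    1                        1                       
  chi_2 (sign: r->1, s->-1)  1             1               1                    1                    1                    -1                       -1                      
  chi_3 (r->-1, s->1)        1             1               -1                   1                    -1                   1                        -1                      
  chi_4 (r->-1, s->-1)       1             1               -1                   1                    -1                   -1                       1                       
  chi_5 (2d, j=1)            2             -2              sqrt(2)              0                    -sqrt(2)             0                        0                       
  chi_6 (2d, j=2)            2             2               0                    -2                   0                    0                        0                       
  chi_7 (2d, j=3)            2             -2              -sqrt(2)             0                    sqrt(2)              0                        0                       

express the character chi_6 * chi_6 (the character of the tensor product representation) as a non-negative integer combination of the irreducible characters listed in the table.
chi_6 tensor chi_6 = chi_1 + chi_2 + chi_3 + chi_4 (all other irreducibles have multiplicity 0).

Explanation: The character of a tensor product is the pointwise product (chi_6 * chi_6)(C) = chi_6(C) * chi_6(C):
  {e}: (2)*(2), {r^4}: (2)*(2), {r^1, r^7}: (0)*(0), {r^2, r^6}: (-2)*(-2), {r^3, r^5}: (0)*(0), {s, sr^2, ...}: (0)*(0), {sr, sr^3, ...}: (0)*(0)
so (chi_6 * chi_6) takes values
  {e} -> 4, {r^4} -> 4, {r^1, r^7} -> 0, {r^2, r^6} -> 4, {r^3, r^5} -> 0, {s, sr^2, ...} -> 0, {sr, sr^3, ...} -> 0.
Now take the inner product of this character with each irreducible chi from the table, <chi_6*chi_6, chi> = (1/16) sum_C |C| (chi_6*chi_6)(C) conj(chi(C)):
  <chi_6*chi_6, chi_1> = (1/16)[1*(4)*conj(1) + 1*(4)*conj(1) + 2*(0)*conj(1) + 2*(4)*conj(1) + 2*(0)*conj(1) + 4*(0)*conj(1) + 4*(0)*conj(1)]
      = (1/16)[(4) + (4) + (0) + (8) + (0) + (0) + (0)] = 16/16 = 1
  <chi_6*chi_6, chi_2> = (1/16)[1*(4)*conj(1) + 1*(4)*conj(1) + 2*(0)*conj(1) + 2*(4)*conj(1) + 2*(0)*conj(1) + 4*(0)*conj(-1) + 4*(0)*conj(-1)]
      = (1/16)[(4) + (4) + (0) + (8) + (0) + (0) + (0)] = 16/16 = 1
  <chi_6*chi_6, chi_3> = (1/16)[1*(4)*conj(1) + 1*(4)*conj(1) + 2*(0)*conj(-1) + 2*(4)*conj(1) + 2*(0)*conj(-1) + 4*(0)*conj(1) + 4*(0)*conj(-1)]
      = (1/16)[(4) + (4) + (0) + (8) + (0) + (0) + (0)] = 16/16 = 1
  <chi_6*chi_6, chi_4> = (1/16)[1*(4)*conj(1) + 1*(4)*conj(1) + 2*(0)*conj(-1) + 2*(4)*conj(1) + 2*(0)*conj(-1) + 4*(0)*conj(-1) + 4*(0)*conj(1)]
      = (1/16)[(4) + (4) + (0) + (8) + (0) + (0) + (0)] = 16/16 = 1
  <chi_6*chi_6, chi_5> = (1/16)[1*(4)*conj(2) + 1*(4)*conj(-2) + 2*(0)*conj(sqrt(2)) + 2*(4)*conj(0) + 2*(0)*conj(-sqrt(2)) + 4*(0)*conj(0) + 4*(0)*conj(0)]
      = (1/16)[(8) + (-8) + (0) + (0) + (0) + (0) + (0)] = 0/16 = 0
  <chi_6*chi_6, chi_6> = (1/16)[1*(4)*conj(2) + 1*(4)*conj(2) + 2*(0)*conj(0) + 2*(4)*conj(-2) + 2*(0)*conj(0) + 4*(0)*conj(0) + 4*(0)*conj(0)]
      = (1/16)[(8) + (8) + (0) + (-16) + (0) + (0) + (0)] = 0/16 = 0
  <chi_6*chi_6, chi_7> = (1/16)[1*(4)*conj(2) + 1*(4)*conj(-2) + 2*(0)*conj(-sqrt(2)) + 2*(4)*conj(0) + 2*(0)*conj(sqrt(2)) + 4*(0)*conj(0) + 4*(0)*conj(0)]
      = (1/16)[(8) + (-8) + (0) + (0) + (0) + (0) + (0)] = 0/16 = 0
Hence the multiplicities are chi_1: 1, chi_2: 1, chi_3: 1, chi_4: 1. Dimension check: dim(chi_6)*dim(chi_6) = 2*2 = 4 and sum (mult * dim) = 1*1 + 1*1 + 1*1 + 1*1 = 4.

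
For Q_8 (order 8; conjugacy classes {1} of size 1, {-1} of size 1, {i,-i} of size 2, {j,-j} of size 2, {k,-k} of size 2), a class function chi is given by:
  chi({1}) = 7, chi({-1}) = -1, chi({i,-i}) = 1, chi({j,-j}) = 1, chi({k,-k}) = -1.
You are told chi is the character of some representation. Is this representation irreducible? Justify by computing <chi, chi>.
Not irreducible (reducible): <chi, chi> = 7 > 1.

Solution. <chi, chi> = (1/|G|) sum_C |C| * |chi(C)|^2 = (1/8)[1*|7|^2 + 1*|-1|^2 + 2*|1|^2 + 2*|1|^2 + 2*|-1|^2]
  = (1/8)[(49) + (1) + (2) + (2) + (2)] = 56/8 = 7.
A character is irreducible iff <chi, chi> = 1, so this representation is reducible.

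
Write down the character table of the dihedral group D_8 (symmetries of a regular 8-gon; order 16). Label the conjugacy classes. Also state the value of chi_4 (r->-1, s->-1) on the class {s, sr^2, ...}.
Conjugacy classes: {e} of size 1, {r^4} of size 1, {r^1, r^7} of size 2, {r^2, r^6} of size 2, {r^3, r^5} of size 2, {s, sr^2, ...} of size 4, {sr, sr^3, ...} of size 4.
Character table:
  irrep \ class              {e} (size 1)  {r^4} (size 1)  {r^1, r^7} (size 2)  {r^2, r^6} (size 2)  {r^3, r^5} (size 2)  {s, sr^2, ...} (size 4)  {sr, sr^3, ...} (size 4)
  chi_1 (triv)               1             1               1                    1                    1                    1                        1                       
  chi_2 (sign: r->1, s->-1)  1             1               1                    1                    1                    -1                       -1                      
  chi_3 (r->-1, s->1)        1             1               -1                   1                    -1                   1                        -1                      
  chi_4 (r->-1, s->-1)       1             1               -1                   1                    -1                   -1                       1                       
  chi_5 (2d, j=1)            2             -2              sqrt(2)              0                    -sqrt(2)             0                        0                       
  chi_6 (2d, j=2)            2             2               0                    -2                   0                    0                        0                       
  chi_7 (2d, j=3)            2             -2              -sqrt(2)             0                    sqrt(2)              0                        0                       

Spot check: chi_4 (r->-1, s->-1) on {s, sr^2, ...} = -1.

Why: D_8 has order 2*8 = 16 with 7 conjugacy classes, hence 7 irreducibles. Sum of squared dims 1 + 1 + 1 + 1 + 4 + 4 + 4 = 16 = |G|. Linear characters come from the abelianisation; the 2-dimensional irreps have character r^k -> 2*cos(2*pi*j*k/8), reflections -> 0.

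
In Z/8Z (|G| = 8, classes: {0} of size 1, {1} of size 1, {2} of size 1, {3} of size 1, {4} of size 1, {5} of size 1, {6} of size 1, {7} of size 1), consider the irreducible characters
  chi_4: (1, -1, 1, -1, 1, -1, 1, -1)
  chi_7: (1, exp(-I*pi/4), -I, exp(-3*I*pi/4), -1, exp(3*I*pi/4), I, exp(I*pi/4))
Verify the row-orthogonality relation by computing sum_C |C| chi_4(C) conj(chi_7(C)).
Sum = 0; so <chi_4, chi_7> = 0 (distinct irreducibles are orthogonal).

Explanation: Compute term by term over conjugacy classes (|C| * chi_4(C) * conj(chi_7(C))):
  1*(1)*conj(1) + 1*(-1)*conj(exp(-I*pi/4)) + 1*(1)*conj(-I) + 1*(-1)*conj(exp(-3*I*pi/4)) + 1*(1)*conj(-1) + 1*(-1)*conj(exp(3*I*pi/4)) + 1*(1)*conj(I) + 1*(-1)*conj(exp(I*pi/4))
  = (1) + (-exp(I*pi/4)) + (I) + (-exp(3*I*pi/4)) + (-1) + (-exp(-3*I*pi/4)) + (-I) + (-exp(-I*pi/4))
  = 0.
(Exp terms are combined using exp(i*s)*conj(exp(i*t)) = exp(i*(s-t)), and sums of them are collapsed using the identity that for every m > 1 the m distinct m-th roots of unity sum to 0, e.g. 1 + exp(2*I*pi/3) + exp(-2*I*pi/3) = 0.)
Dividing by |G| = 8 gives 0/8 = 0, matching the row-orthogonality relation <chi_4, chi_7> = [chi_4 = chi_7].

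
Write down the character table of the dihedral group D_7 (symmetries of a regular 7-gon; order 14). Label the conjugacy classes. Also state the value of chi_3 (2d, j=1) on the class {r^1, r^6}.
Conjugacy classes: {e} of size 1, {r^1, r^6} of size 2, {r^2, r^5} of size 2, {r^3, r^4} of size 2, {s, sr, ..., sr^6} of size 7.
Character table:
  irrep \ class              {e} (size 1)  {r^1, r^6} (size 2)  {r^2, r^5} (size 2)  {r^3, r^4} (size 2)  {s, sr, ..., sr^6} (size 7)
  chi_1 (triv)               1             1                    1                    1                    1                          
  chi_2 (sign: r->1, s->-1)  1             1                    1                    1                    -1                         
  chi_3 (2d, j=1)            2             2*cos(2*pi/7)        -2*cos(3*pi/7)       -2*cos(pi/7)         0                          
  chi_4 (2d, j=2)            2             -2*cos(3*pi/7)       -2*cos(pi/7)         2*cos(2*pi/7)        0                          
  chi_5 (2d, j=3)            2             -2*cos(pi/7)         2*cos(2*pi/7)        -2*cos(3*pi/7)       0                          

Spot check: chi_3 (2d, j=1) on {r^1, r^6} = 2*cos(2*pi/7).

Proof sketch: D_7 has order 2*7 = 14 with 5 conjugacy classes, hence 5 irreducibles. Sum of squared dims 1 + 1 + 4 + 4 + 4 = 14 = |G|. Linear characters come from the abelianisation; the 2-dimensional irreps have character r^k -> 2*cos(2*pi*j*k/7), reflections -> 0.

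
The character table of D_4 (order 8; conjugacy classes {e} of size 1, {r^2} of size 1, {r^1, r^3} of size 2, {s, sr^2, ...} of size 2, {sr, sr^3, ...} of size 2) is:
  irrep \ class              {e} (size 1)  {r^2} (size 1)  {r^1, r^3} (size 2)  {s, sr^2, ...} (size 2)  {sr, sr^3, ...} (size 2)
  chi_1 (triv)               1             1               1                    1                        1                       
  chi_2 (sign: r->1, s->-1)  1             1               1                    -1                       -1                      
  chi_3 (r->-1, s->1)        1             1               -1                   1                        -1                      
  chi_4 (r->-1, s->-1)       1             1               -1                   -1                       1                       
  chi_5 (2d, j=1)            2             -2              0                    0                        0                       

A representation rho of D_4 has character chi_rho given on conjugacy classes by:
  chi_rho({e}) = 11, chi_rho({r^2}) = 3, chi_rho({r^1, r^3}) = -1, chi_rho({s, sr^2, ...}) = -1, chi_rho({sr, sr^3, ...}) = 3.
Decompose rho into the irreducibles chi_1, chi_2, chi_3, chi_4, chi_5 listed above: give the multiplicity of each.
Multiplicities: chi_1: 2, chi_2: 1, chi_3: 1, chi_4: 3, chi_5: 2.

Working: Use <chi_rho, chi> = (1/|G|) sum_C |C| * chi_rho(C) * conj(chi(C)) with |G| = 8 for each irreducible chi in the table:
  <chi_rho, chi_1> = (1/8)[1*(11)*conj(1) + 1*(3)*conj(1) + 2*(-1)*conj(1) + 2*(-1)*conj(1) + 2*(3)*conj(1)]
      = (1/8)[(11) + (3) + (-2) + (-2) + (6)] = 16/8 = 2
  <chi_rho, chi_2> = (1/8)[1*(11)*conj(1) + 1*(3)*conj(1) + 2*(-1)*conj(1) + 2*(-1)*conj(-1) + 2*(3)*conj(-1)]
      = (1/8)[(11) + (3) + (-2) + (2) + (-6)] = 8/8 = 1
  <chi_rho, chi_3> = (1/8)[1*(11)*conj(1) + 1*(3)*conj(1) + 2*(-1)*conj(-1) + 2*(-1)*conj(1) + 2*(3)*conj(-1)]
      = (1/8)[(11) + (3) + (2) + (-2) + (-6)] = 8/8 = 1
  <chi_rho, chi_4> = (1/8)[1*(11)*conj(1) + 1*(3)*conj(1) + 2*(-1)*conj(-1) + 2*(-1)*conj(-1) + 2*(3)*conj(1)]
      = (1/8)[(11) + (3) + (2) + (2) + (6)] = 24/8 = 3
  <chi_rho, chi_5> = (1/8)[1*(11)*conj(2) + 1*(3)*conj(-2) + 2*(-1)*conj(0) + 2*(-1)*conj(0) + 2*(3)*conj(0)]
      = (1/8)[(22) + (-6) + (0) + (0) + (0)] = 16/8 = 2
Dimension check: dim(rho) = sum (mult * dim) = 2*1 + 1*1 + 1*1 + 3*1 + 2*2 = 11 = chi_rho(e) = 11.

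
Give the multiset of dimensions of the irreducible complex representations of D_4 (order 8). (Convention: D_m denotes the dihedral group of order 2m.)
Dimensions: 1, 1, 1, 1, 2

Solution. There are 5 irreducibles (= number of conjugacy classes). Their dimensions d_i satisfy sum d_i^2 = |G| = 8: 1 + 1 + 1 + 1 + 4 = 8.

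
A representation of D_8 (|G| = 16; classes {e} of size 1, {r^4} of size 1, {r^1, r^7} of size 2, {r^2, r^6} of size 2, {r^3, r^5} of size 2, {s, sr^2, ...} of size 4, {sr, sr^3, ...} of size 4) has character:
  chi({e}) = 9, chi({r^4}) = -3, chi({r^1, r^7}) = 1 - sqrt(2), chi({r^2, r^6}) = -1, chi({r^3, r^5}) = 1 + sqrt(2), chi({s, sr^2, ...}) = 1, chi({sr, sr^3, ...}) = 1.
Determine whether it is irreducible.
Not irreducible (reducible): <chi, chi> = 7 > 1.

Justification: <chi, chi> = (1/|G|) sum_C |C| * |chi(C)|^2 = (1/16)[1*|9|^2 + 1*|-3|^2 + 2*|1 - sqrt(2)|^2 + 2*|-1|^2 + 2*|1 + sqrt(2)|^2 + 4*|1|^2 + 4*|1|^2]
  = (1/16)[(81) + (9) + (6 - 4*sqrt(2)) + (2) + (4*sqrt(2) + 6) + (4) + (4)] = 112/16 = 7.
A character is irreducible iff <chi, chi> = 1, so this representation is reducible.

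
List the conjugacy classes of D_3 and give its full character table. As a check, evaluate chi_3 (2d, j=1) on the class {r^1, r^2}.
Conjugacy classes: {e} of size 1, {r^1, r^2} of size 2, {s, sr, ..., sr^2} of size 3.
Character table:
  irrep \ class              {e} (size 1)  {r^1, r^2} (size 2)  {s, sr, ..., sr^2} (size 3)
  chi_1 (triv)               1             1                    1                          
  chi_2 (sign: r->1, s->-1)  1             1                    -1                         
  chi_3 (2d, j=1)            2             -1                   0                          

Spot check: chi_3 (2d, j=1) on {r^1, r^2} = -1.

Solution. D_3 has order 2*3 = 6 with 3 conjugacy classes, hence 3 irreducibles. Sum of squared dims 1 + 1 + 4 = 6 = |G|. Linear characters come from the abelianisation; the 2-dimensional irreps have character r^k -> 2*cos(2*pi*j*k/3), reflections -> 0.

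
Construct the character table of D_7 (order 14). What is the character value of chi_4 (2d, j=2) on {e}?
Conjugacy classes: {e} of size 1, {r^1, r^6} of size 2, {r^2, r^5} of size 2, {r^3, r^4} of size 2, {s, sr, ..., sr^6} of size 7.
Character table:
  irrep \ class              {e} (size 1)  {r^1, r^6} (size 2)  {r^2, r^5} (size 2)  {r^3, r^4} (size 2)  {s, sr, ..., sr^6} (size 7)
  chi_1 (triv)               1             1                    1                    1                    1                          
  chi_2 (sign: r->1, s->-1)  1             1                    1                    1                    -1                         
  chi_3 (2d, j=1)            2             2*cos(2*pi/7)        -2*cos(3*pi/7)       -2*cos(pi/7)         0                          
  chi_4 (2d, j=2)            2             -2*cos(3*pi/7)       -2*cos(pi/7)         2*cos(2*pi/7)        0                          
  chi_5 (2d, j=3)            2             -2*cos(pi/7)         2*cos(2*pi/7)        -2*cos(3*pi/7)       0                          

Spot check: chi_4 (2d, j=2) on {e} = 2.

Explanation: D_7 has order 2*7 = 14 with 5 conjugacy classes, hence 5 irreducibles. Sum of squared dims 1 + 1 + 4 + 4 + 4 = 14 = |G|. Linear characters come from the abelianisation; the 2-dimensional irreps have character r^k -> 2*cos(2*pi*j*k/7), reflections -> 0.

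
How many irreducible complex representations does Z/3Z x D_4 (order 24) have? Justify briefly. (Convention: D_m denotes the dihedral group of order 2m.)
15

Reasoning: The number of irreducible complex representations of a finite group equals its number of conjugacy classes. For a direct product, #classes(G x H) = #classes(G) * #classes(H). Z/3Z has 3 classes (abelian), D_4 has 5 classes, so 3 * 5 = 15, so Z/3Z x D_4 (order 24) has exactly 15 irreducible complex representations.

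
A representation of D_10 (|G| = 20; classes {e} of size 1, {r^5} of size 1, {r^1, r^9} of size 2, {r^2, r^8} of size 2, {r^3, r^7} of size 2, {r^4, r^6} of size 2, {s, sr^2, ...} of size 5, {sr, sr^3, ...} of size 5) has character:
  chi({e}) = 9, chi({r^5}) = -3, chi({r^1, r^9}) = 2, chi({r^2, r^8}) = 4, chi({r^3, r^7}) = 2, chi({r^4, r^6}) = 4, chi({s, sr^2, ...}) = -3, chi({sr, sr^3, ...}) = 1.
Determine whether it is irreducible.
Not irreducible (reducible): <chi, chi> = 11 > 1.

Working: <chi, chi> = (1/|G|) sum_C |C| * |chi(C)|^2 = (1/20)[1*|9|^2 + 1*|-3|^2 + 2*|2|^2 + 2*|4|^2 + 2*|2|^2 + 2*|4|^2 + 5*|-3|^2 + 5*|1|^2]
  = (1/20)[(81) + (9) + (8) + (32) + (8) + (32) + (45) + (5)] = 220/20 = 11.
A character is irreducible iff <chi, chi> = 1, so this representation is reducible.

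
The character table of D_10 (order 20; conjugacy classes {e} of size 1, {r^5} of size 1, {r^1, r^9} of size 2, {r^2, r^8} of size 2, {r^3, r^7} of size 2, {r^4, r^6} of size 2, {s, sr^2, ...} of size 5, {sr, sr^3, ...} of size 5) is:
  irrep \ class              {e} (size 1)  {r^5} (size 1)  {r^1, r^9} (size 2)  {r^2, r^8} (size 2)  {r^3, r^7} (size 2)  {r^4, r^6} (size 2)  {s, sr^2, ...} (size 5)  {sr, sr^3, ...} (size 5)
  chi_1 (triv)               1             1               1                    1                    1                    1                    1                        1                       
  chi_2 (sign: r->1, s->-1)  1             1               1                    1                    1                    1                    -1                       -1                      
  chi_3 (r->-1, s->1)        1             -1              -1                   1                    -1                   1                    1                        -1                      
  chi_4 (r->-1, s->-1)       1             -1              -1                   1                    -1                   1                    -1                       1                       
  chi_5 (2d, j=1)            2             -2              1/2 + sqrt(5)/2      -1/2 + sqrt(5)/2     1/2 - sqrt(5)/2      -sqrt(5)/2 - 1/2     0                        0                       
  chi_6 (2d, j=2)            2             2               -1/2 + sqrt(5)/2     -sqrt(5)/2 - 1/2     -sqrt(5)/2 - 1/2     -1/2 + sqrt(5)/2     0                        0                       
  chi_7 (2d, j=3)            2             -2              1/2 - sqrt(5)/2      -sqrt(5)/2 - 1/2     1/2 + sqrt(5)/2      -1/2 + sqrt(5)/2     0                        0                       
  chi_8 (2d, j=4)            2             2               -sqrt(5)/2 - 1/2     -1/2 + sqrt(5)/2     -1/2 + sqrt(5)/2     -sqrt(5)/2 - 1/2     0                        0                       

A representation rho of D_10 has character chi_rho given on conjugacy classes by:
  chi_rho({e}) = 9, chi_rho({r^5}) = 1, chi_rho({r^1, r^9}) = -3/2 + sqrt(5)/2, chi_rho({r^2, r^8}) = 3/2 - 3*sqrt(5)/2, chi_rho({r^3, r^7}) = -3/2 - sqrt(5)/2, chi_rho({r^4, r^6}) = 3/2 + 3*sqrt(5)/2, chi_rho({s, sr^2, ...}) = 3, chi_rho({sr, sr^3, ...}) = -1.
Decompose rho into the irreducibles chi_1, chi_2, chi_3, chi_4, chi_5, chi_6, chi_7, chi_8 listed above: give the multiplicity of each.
Multiplicities: chi_1: 1, chi_2: 0, chi_3: 2, chi_4: 0, chi_5: 0, chi_6: 2, chi_7: 1, chi_8: 0.

Explanation: Use <chi_rho, chi> = (1/|G|) sum_C |C| * chi_rho(C) * conj(chi(C)) with |G| = 20 for each irreducible chi in the table:
  <chi_rho, chi_1> = (1/20)[1*(9)*conj(1) + 1*(1)*conj(1) + 2*(-3/2 + sqrt(5)/2)*conj(1) + 2*(3/2 - 3*sqrt(5)/2)*conj(1) + 2*(-3/2 - sqrt(5)/2)*conj(1) + 2*(3/2 + 3*sqrt(5)/2)*conj(1) + 5*(3)*conj(1) + 5*(-1)*conj(1)]
      = (1/20)[(9) + (1) + (-3 + sqrt(5)) + (3 - 3*sqrt(5)) + (-3 - sqrt(5)) + (3 + 3*sqrt(5)) + (15) + (-5)] = 20/20 = 1
  <chi_rho, chi_2> = (1/20)[1*(9)*conj(1) + 1*(1)*conj(1) + 2*(-3/2 + sqrt(5)/2)*conj(1) + 2*(3/2 - 3*sqrt(5)/2)*conj(1) + 2*(-3/2 - sqrt(5)/2)*conj(1) + 2*(3/2 + 3*sqrt(5)/2)*conj(1) + 5*(3)*conj(-1) + 5*(-1)*conj(-1)]
      = (1/20)[(9) + (1) + (-3 + sqrt(5)) + (3 - 3*sqrt(5)) + (-3 - sqrt(5)) + (3 + 3*sqrt(5)) + (-15) + (5)] = 0/20 = 0
  <chi_rho, chi_3> = (1/20)[1*(9)*conj(1) + 1*(1)*conj(-1) + 2*(-3/2 + sqrt(5)/2)*conj(-1) + 2*(3/2 - 3*sqrt(5)/2)*conj(1) + 2*(-3/2 - sqrt(5)/2)*conj(-1) + 2*(3/2 + 3*sqrt(5)/2)*conj(1) + 5*(3)*conj(1) + 5*(-1)*conj(-1)]
      = (1/20)[(9) + (-1) + (3 - sqrt(5)) + (3 - 3*sqrt(5)) + (sqrt(5) + 3) + (3 + 3*sqrt(5)) + (15) + (5)] = 40/20 = 2
  <chi_rho, chi_4> = (1/20)[1*(9)*conj(1) + 1*(1)*conj(-1) + 2*(-3/2 + sqrt(5)/2)*conj(-1) + 2*(3/2 - 3*sqrt(5)/2)*conj(1) + 2*(-3/2 - sqrt(5)/2)*conj(-1) + 2*(3/2 + 3*sqrt(5)/2)*conj(1) + 5*(3)*conj(-1) + 5*(-1)*conj(1)]
      = (1/20)[(9) + (-1) + (3 - sqrt(5)) + (3 - 3*sqrt(5)) + (sqrt(5) + 3) + (3 + 3*sqrt(5)) + (-15) + (-5)] = 0/20 = 0
  <chi_rho, chi_5> = (1/20)[1*(9)*conj(2) + 1*(1)*conj(-2) + 2*(-3/2 + sqrt(5)/2)*conj(1/2 + sqrt(5)/2) + 2*(3/2 - 3*sqrt(5)/2)*conj(-1/2 + sqrt(5)/2) + 2*(-3/2 - sqrt(5)/2)*conj(1/2 - sqrt(5)/2) + 2*(3/2 + 3*sqrt(5)/2)*conj(-sqrt(5)/2 - 1/2) + 5*(3)*conj(0) + 5*(-1)*conj(0)]
      = (1/20)[(18) + (-2) + (1 - sqrt(5)) + (-9 + 3*sqrt(5)) + (1 + sqrt(5)) + (-9 - 3*sqrt(5)) + (0) + (0)] = 0/20 = 0
  <chi_rho, chi_6> = (1/20)[1*(9)*conj(2) + 1*(1)*conj(2) + 2*(-3/2 + sqrt(5)/2)*conj(-1/2 + sqrt(5)/2) + 2*(3/2 - 3*sqrt(5)/2)*conj(-sqrt(5)/2 - 1/2) + 2*(-3/2 - sqrt(5)/2)*conj(-sqrt(5)/2 - 1/2) + 2*(3/2 + 3*sqrt(5)/2)*conj(-1/2 + sqrt(5)/2) + 5*(3)*conj(0) + 5*(-1)*conj(0)]
      = (1/20)[(18) + (2) + (4 - 2*sqrt(5)) + (6) + (4 + 2*sqrt(5)) + (6) + (0) + (0)] = 40/20 = 2
  <chi_rho, chi_7> = (1/20)[1*(9)*conj(2) + 1*(1)*conj(-2) + 2*(-3/2 + sqrt(5)/2)*conj(1/2 - sqrt(5)/2) + 2*(3/2 - 3*sqrt(5)/2)*conj(-sqrt(5)/2 - 1/2) + 2*(-3/2 - sqrt(5)/2)*conj(1/2 + sqrt(5)/2) + 2*(3/2 + 3*sqrt(5)/2)*conj(-1/2 + sqrt(5)/2) + 5*(3)*conj(0) + 5*(-1)*conj(0)]
      = (1/20)[(18) + (-2) + (-4 + 2*sqrt(5)) + (6) + (-2*sqrt(5) - 4) + (6) + (0) + (0)] = 20/20 = 1
  <chi_rho, chi_8> = (1/20)[1*(9)*conj(2) + 1*(1)*conj(2) + 2*(-3/2 + sqrt(5)/2)*conj(-sqrt(5)/2 - 1/2) + 2*(3/2 - 3*sqrt(5)/2)*conj(-1/2 + sqrt(5)/2) + 2*(-3/2 - sqrt(5)/2)*conj(-1/2 + sqrt(5)/2) + 2*(3/2 + 3*sqrt(5)/2)*conj(-sqrt(5)/2 - 1/2) + 5*(3)*conj(0) + 5*(-1)*conj(0)]
      = (1/20)[(18) + (2) + (-1 + sqrt(5)) + (-9 + 3*sqrt(5)) + (-sqrt(5) - 1) + (-9 - 3*sqrt(5)) + (0) + (0)] = 0/20 = 0
Dimension check: dim(rho) = sum (mult * dim) = 1*1 + 0*1 + 2*1 + 0*1 + 0*2 + 2*2 + 1*2 + 0*2 = 9 = chi_rho(e) = 9.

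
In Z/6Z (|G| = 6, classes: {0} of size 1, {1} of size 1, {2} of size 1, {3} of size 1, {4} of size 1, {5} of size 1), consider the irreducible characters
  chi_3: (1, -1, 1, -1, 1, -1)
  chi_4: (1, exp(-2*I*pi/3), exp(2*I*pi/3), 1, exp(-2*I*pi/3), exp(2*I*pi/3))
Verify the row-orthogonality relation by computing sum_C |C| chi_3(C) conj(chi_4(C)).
Sum = 0; so <chi_3, chi_4> = 0 (distinct irreducibles are orthogonal).

Explanation: Compute term by term over conjugacy classes (|C| * chi_3(C) * conj(chi_4(C))):
  1*(1)*conj(1) + 1*(-1)*conj(exp(-2*I*pi/3)) + 1*(1)*conj(exp(2*I*pi/3)) + 1*(-1)*conj(1) + 1*(1)*conj(exp(-2*I*pi/3)) + 1*(-1)*conj(exp(2*I*pi/3))
  = (1) + (-exp(2*I*pi/3)) + (exp(-2*I*pi/3)) + (-1) + (exp(2*I*pi/3)) + (-exp(-2*I*pi/3))
  = 0.
(Exp terms are combined using exp(i*s)*conj(exp(i*t)) = exp(i*(s-t)), and sums of them are collapsed using the identity that for every m > 1 the m distinct m-th roots of unity sum to 0, e.g. 1 + exp(2*I*pi/3) + exp(-2*I*pi/3) = 0.)
Dividing by |G| = 6 gives 0/6 = 0, matching the row-orthogonality relation <chi_3, chi_4> = [chi_3 = chi_4].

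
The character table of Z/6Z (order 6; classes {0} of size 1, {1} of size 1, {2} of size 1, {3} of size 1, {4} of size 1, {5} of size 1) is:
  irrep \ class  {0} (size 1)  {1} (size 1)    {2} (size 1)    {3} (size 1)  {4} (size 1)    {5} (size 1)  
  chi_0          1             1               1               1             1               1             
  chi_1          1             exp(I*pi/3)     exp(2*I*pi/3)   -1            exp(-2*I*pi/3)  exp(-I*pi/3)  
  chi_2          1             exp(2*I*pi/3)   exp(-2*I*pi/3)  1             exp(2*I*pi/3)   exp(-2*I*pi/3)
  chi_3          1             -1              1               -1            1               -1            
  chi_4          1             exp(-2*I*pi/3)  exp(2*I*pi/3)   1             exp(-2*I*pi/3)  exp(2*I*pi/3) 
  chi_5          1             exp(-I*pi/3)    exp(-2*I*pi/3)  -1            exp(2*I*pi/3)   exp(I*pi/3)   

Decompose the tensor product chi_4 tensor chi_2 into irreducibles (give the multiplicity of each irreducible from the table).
chi_4 tensor chi_2 = chi_0 (all other irreducibles have multiplicity 0).

The character of a tensor product is the pointwise product (chi_4 * chi_2)(C) = chi_4(C) * chi_2(C):
  {0}: (1)*(1), {1}: (exp(-2*I*pi/3))*(exp(2*I*pi/3)), {2}: (exp(2*I*pi/3))*(exp(-2*I*pi/3)), {3}: (1)*(1), {4}: (exp(-2*I*pi/3))*(exp(2*I*pi/3)), {5}: (exp(2*I*pi/3))*(exp(-2*I*pi/3))
so (chi_4 * chi_2) takes values
  {0} -> 1, {1} -> 1, {2} -> 1, {3} -> 1, {4} -> 1, {5} -> 1.
Now take the inner product of this character with each irreducible chi from the table, <chi_4*chi_2, chi> = (1/6) sum_C |C| (chi_4*chi_2)(C) conj(chi(C)):
  <chi_4*chi_2, chi_0> = (1/6)[1*(1)*conj(1) + 1*(1)*conj(1) + 1*(1)*conj(1) + 1*(1)*conj(1) + 1*(1)*conj(1) + 1*(1)*conj(1)]
      = (1/6)[(1) + (1) + (1) + (1) + (1) + (1)] = 6/6 = 1
  <chi_4*chi_2, chi_1> = (1/6)[1*(1)*conj(1) + 1*(1)*conj(exp(I*pi/3)) + 1*(1)*conj(exp(2*I*pi/3)) + 1*(1)*conj(-1) + 1*(1)*conj(exp(-2*I*pi/3)) + 1*(1)*conj(exp(-I*pi/3))]
      = (1/6)[(1) + (exp(-I*pi/3)) + (exp(-2*I*pi/3)) + (-1) + (exp(2*I*pi/3)) + (exp(I*pi/3))] = 0/6 = 0
  <chi_4*chi_2, chi_2> = (1/6)[1*(1)*conj(1) + 1*(1)*conj(exp(2*I*pi/3)) + 1*(1)*conj(exp(-2*I*pi/3)) + 1*(1)*conj(1) + 1*(1)*conj(exp(2*I*pi/3)) + 1*(1)*conj(exp(-2*I*pi/3))]
      = (1/6)[(1) + (exp(-2*I*pi/3)) + (exp(2*I*pi/3)) + (1) + (exp(-2*I*pi/3)) + (exp(2*I*pi/3))] = 0/6 = 0
  <chi_4*chi_2, chi_3> = (1/6)[1*(1)*conj(1) + 1*(1)*conj(-1) + 1*(1)*conj(1) + 1*(1)*conj(-1) + 1*(1)*conj(1) + 1*(1)*conj(-1)]
      = (1/6)[(1) + (-1) + (1) + (-1) + (1) + (-1)] = 0/6 = 0
  <chi_4*chi_2, chi_4> = (1/6)[1*(1)*conj(1) + 1*(1)*conj(exp(-2*I*pi/3)) + 1*(1)*conj(exp(2*I*pi/3)) + 1*(1)*conj(1) + 1*(1)*conj(exp(-2*I*pi/3)) + 1*(1)*conj(exp(2*I*pi/3))]
      = (1/6)[(1) + (exp(2*I*pi/3)) + (exp(-2*I*pi/3)) + (1) + (exp(2*I*pi/3)) + (exp(-2*I*pi/3))] = 0/6 = 0
  <chi_4*chi_2, chi_5> = (1/6)[1*(1)*conj(1) + 1*(1)*conj(exp(-I*pi/3)) + 1*(1)*conj(exp(-2*I*pi/3)) + 1*(1)*conj(-1) + 1*(1)*conj(exp(2*I*pi/3)) + 1*(1)*conj(exp(I*pi/3))]
      = (1/6)[(1) + (exp(I*pi/3)) + (exp(2*I*pi/3)) + (-1) + (exp(-2*I*pi/3)) + (exp(-I*pi/3))] = 0/6 = 0
(Exp terms are combined using exp(i*s)*conj(exp(i*t)) = exp(i*(s-t)), and sums of them are collapsed using the identity that for every m > 1 the m distinct m-th roots of unity sum to 0, e.g. 1 + exp(2*I*pi/3) + exp(-2*I*pi/3) = 0.)
Hence the multiplicities are chi_0: 1. Dimension check: dim(chi_4)*dim(chi_2) = 1*1 = 1 and sum (mult * dim) = 1*1 = 1.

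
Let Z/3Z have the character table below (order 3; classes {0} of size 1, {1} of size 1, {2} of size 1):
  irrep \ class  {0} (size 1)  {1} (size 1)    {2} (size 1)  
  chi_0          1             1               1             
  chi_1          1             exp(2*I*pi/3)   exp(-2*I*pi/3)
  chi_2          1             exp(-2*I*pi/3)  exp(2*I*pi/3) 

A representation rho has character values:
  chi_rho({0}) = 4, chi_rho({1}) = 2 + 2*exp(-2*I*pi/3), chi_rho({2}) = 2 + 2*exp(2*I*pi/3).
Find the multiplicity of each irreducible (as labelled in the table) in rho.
Multiplicities: chi_0: 2, chi_1: 0, chi_2: 2.

Explanation: Use <chi_rho, chi> = (1/|G|) sum_C |C| * chi_rho(C) * conj(chi(C)) with |G| = 3 for each irreducible chi in the table:
  <chi_rho, chi_0> = (1/3)[1*(4)*conj(1) + 1*(2 + 2*exp(-2*I*pi/3))*conj(1) + 1*(2 + 2*exp(2*I*pi/3))*conj(1)]
      = (1/3)[(4) + (2 + 2*exp(-2*I*pi/3)) + (2 + 2*exp(2*I*pi/3))] = 6/3 = 2
  <chi_rho, chi_1> = (1/3)[1*(4)*conj(1) + 1*(2 + 2*exp(-2*I*pi/3))*conj(exp(2*I*pi/3)) + 1*(2 + 2*exp(2*I*pi/3))*conj(exp(-2*I*pi/3))]
      = (1/3)[(4) + (-2) + (-2)] = 0/3 = 0
  <chi_rho, chi_2> = (1/3)[1*(4)*conj(1) + 1*(2 + 2*exp(-2*I*pi/3))*conj(exp(-2*I*pi/3)) + 1*(2 + 2*exp(2*I*pi/3))*conj(exp(2*I*pi/3))]
      = (1/3)[(4) + (2 + 2*exp(2*I*pi/3)) + (2 + 2*exp(-2*I*pi/3))] = 6/3 = 2
(Exp terms are combined using exp(i*s)*conj(exp(i*t)) = exp(i*(s-t)), and sums of them are collapsed using the identity that for every m > 1 the m distinct m-th roots of unity sum to 0, e.g. 1 + exp(2*I*pi/3) + exp(-2*I*pi/3) = 0.)
Dimension check: dim(rho) = sum (mult * dim) = 2*1 + 0*1 + 2*1 = 4 = chi_rho(e) = 4.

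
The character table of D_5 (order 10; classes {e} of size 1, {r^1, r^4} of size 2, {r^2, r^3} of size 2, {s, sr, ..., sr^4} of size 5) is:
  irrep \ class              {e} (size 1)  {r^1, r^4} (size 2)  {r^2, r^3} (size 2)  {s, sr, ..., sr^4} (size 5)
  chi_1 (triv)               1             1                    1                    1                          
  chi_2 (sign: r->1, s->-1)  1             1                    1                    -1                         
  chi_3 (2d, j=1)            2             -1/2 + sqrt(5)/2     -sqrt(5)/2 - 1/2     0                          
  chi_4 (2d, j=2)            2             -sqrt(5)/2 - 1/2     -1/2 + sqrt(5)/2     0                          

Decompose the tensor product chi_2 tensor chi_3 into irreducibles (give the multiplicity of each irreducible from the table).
chi_2 tensor chi_3 = chi_3 (all other irreducibles have multiplicity 0).

Proof sketch: The character of a tensor product is the pointwise product (chi_2 * chi_3)(C) = chi_2(C) * chi_3(C):
  {e}: (1)*(2), {r^1, r^4}: (1)*(-1/2 + sqrt(5)/2), {r^2, r^3}: (1)*(-sqrt(5)/2 - 1/2), {s, sr, ..., sr^4}: (-1)*(0)
so (chi_2 * chi_3) takes values
  {e} -> 2, {r^1, r^4} -> -1/2 + sqrt(5)/2, {r^2, r^3} -> -sqrt(5)/2 - 1/2, {s, sr, ..., sr^4} -> 0.
Now take the inner product of this character with each irreducible chi from the table, <chi_2*chi_3, chi> = (1/10) sum_C |C| (chi_2*chi_3)(C) conj(chi(C)):
  <chi_2*chi_3, chi_1> = (1/10)[1*(2)*conj(1) + 2*(-1/2 + sqrt(5)/2)*conj(1) + 2*(-sqrt(5)/2 - 1/2)*conj(1) + 5*(0)*conj(1)]
      = (1/10)[(2) + (-1 + sqrt(5)) + (-sqrt(5) - 1) + (0)] = 0/10 = 0
  <chi_2*chi_3, chi_2> = (1/10)[1*(2)*conj(1) + 2*(-1/2 + sqrt(5)/2)*conj(1) + 2*(-sqrt(5)/2 - 1/2)*conj(1) + 5*(0)*conj(-1)]
      = (1/10)[(2) + (-1 + sqrt(5)) + (-sqrt(5) - 1) + (0)] = 0/10 = 0
  <chi_2*chi_3, chi_3> = (1/10)[1*(2)*conj(2) + 2*(-1/2 + sqrt(5)/2)*conj(-1/2 + sqrt(5)/2) + 2*(-sqrt(5)/2 - 1/2)*conj(-sqrt(5)/2 - 1/2) + 5*(0)*conj(0)]
      = (1/10)[(4) + (3 - sqrt(5)) + (sqrt(5) + 3) + (0)] = 10/10 = 1
  <chi_2*chi_3, chi_4> = (1/10)[1*(2)*conj(2) + 2*(-1/2 + sqrt(5)/2)*conj(-sqrt(5)/2 - 1/2) + 2*(-sqrt(5)/2 - 1/2)*conj(-1/2 + sqrt(5)/2) + 5*(0)*conj(0)]
      = (1/10)[(4) + (-2) + (-2) + (0)] = 0/10 = 0
Hence the multiplicities are chi_3: 1. Dimension check: dim(chi_2)*dim(chi_3) = 1*2 = 2 and sum (mult * dim) = 1*2 = 2.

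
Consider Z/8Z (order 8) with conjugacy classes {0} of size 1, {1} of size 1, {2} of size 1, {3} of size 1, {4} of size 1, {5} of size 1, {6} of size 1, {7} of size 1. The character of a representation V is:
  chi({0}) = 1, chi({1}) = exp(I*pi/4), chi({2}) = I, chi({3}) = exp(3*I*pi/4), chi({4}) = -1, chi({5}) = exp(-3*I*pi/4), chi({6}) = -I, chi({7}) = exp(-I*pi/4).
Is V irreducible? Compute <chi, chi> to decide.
Irreducible: <chi, chi> = 1.

Proof sketch: <chi, chi> = (1/|G|) sum_C |C| * |chi(C)|^2 = (1/8)[1*|1|^2 + 1*|exp(I*pi/4)|^2 + 1*|I|^2 + 1*|exp(3*I*pi/4)|^2 + 1*|-1|^2 + 1*|exp(-3*I*pi/4)|^2 + 1*|-I|^2 + 1*|exp(-I*pi/4)|^2]
  = (1/8)[(1) + (1) + (1) + (1) + (1) + (1) + (1) + (1)] = 8/8 = 1.
(Exp terms are combined using exp(i*s)*conj(exp(i*t)) = exp(i*(s-t)), and sums of them are collapsed using the identity that for every m > 1 the m distinct m-th roots of unity sum to 0, e.g. 1 + exp(2*I*pi/3) + exp(-2*I*pi/3) = 0.)
A character is irreducible iff <chi, chi> = 1, so this representation is irreducible.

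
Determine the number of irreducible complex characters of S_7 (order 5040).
15

Reasoning: The number of irreducible complex representations of a finite group equals its number of conjugacy classes. Conjugacy classes in S_7 correspond to cycle types, i.e. partitions of 7; there are p(7) = 15 of them, so S_7 (order 5040) has exactly 15 irreducible complex representations.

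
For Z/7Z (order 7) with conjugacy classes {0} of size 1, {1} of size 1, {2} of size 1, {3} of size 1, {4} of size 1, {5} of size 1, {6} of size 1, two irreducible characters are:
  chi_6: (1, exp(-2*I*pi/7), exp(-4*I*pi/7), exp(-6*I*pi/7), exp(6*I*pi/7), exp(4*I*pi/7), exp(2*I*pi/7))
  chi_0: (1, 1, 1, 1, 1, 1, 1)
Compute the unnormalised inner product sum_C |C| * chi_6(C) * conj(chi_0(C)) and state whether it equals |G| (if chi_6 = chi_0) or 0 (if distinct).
Sum = 0; so <chi_6, chi_0> = 0 (distinct irreducibles are orthogonal).

Proof sketch: Compute term by term over conjugacy classes (|C| * chi_6(C) * conj(chi_0(C))):
  1*(1)*conj(1) + 1*(exp(-2*I*pi/7))*conj(1) + 1*(exp(-4*I*pi/7))*conj(1) + 1*(exp(-6*I*pi/7))*conj(1) + 1*(exp(6*I*pi/7))*conj(1) + 1*(exp(4*I*pi/7))*conj(1) + 1*(exp(2*I*pi/7))*conj(1)
  = (1) + (exp(-2*I*pi/7)) + (exp(-4*I*pi/7)) + (exp(-6*I*pi/7)) + (exp(6*I*pi/7)) + (exp(4*I*pi/7)) + (exp(2*I*pi/7))
  = 0.
(Exp terms are combined using exp(i*s)*conj(exp(i*t)) = exp(i*(s-t)), and sums of them are collapsed using the identity that for every m > 1 the m distinct m-th roots of unity sum to 0, e.g. 1 + exp(2*I*pi/3) + exp(-2*I*pi/3) = 0.)
Dividing by |G| = 7 gives 0/7 = 0, matching the row-orthogonality relation <chi_6, chi_0> = [chi_6 = chi_0].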